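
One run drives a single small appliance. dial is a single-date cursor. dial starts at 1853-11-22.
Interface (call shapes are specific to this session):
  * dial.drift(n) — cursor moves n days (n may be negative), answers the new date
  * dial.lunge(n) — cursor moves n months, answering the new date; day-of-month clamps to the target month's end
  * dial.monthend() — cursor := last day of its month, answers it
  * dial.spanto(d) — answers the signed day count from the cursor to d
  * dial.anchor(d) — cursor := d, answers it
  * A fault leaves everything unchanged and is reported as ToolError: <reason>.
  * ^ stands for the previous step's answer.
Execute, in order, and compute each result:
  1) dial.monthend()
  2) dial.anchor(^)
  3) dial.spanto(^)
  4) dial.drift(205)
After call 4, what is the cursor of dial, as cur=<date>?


Answer: cur=1854-06-23

Derivation:
Act: dial.monthend[]
Obs: 1853-11-30
Act: dial.anchor[^]
Obs: 1853-11-30
Act: dial.spanto[^]
Obs: 0
Act: dial.drift[205]
Obs: 1854-06-23


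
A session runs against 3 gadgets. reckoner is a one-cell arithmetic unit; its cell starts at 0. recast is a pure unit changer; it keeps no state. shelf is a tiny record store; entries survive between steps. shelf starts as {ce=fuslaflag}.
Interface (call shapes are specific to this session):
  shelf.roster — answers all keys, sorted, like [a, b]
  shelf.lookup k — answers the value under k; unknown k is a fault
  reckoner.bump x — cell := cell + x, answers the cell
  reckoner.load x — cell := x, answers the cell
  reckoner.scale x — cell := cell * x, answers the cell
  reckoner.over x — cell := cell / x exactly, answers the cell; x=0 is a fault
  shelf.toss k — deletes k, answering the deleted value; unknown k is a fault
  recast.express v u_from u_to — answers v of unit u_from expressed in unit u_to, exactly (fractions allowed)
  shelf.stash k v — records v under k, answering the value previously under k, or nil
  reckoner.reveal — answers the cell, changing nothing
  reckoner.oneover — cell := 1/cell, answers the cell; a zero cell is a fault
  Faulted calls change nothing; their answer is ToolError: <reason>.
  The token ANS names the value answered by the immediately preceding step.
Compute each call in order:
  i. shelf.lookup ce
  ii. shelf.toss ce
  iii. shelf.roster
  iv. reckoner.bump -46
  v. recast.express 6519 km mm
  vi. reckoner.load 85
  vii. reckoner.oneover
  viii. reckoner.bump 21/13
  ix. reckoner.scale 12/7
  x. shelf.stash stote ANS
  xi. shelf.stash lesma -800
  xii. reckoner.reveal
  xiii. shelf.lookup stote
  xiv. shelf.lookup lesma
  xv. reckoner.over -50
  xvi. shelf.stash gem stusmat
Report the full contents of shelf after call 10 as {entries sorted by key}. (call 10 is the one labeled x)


# shelf.lookup(ce) => fuslaflag
# shelf.toss(ce) => fuslaflag
# shelf.roster() => []
# reckoner.bump(-46) => -46
# recast.express(6519, km, mm) => 6519000000
# reckoner.load(85) => 85
# reckoner.oneover() => 1/85
# reckoner.bump(21/13) => 1798/1105
# reckoner.scale(12/7) => 21576/7735
# shelf.stash(stote, ANS) => nil
# shelf.stash(lesma, -800) => nil
# reckoner.reveal() => 21576/7735
# shelf.lookup(stote) => 21576/7735
# shelf.lookup(lesma) => -800
# reckoner.over(-50) => -10788/193375
# shelf.stash(gem, stusmat) => nil

Answer: {stote=21576/7735}


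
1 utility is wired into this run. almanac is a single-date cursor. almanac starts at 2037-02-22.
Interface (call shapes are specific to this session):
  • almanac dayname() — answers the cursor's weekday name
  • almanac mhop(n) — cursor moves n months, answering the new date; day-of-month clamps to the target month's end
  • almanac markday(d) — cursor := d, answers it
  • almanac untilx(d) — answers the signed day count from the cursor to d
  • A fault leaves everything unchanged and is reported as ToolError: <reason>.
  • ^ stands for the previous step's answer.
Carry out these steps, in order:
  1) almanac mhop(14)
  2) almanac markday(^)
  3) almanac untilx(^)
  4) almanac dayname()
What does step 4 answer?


[in] almanac mhop n='14'
  2038-04-22
[in] almanac markday d='^'
  2038-04-22
[in] almanac untilx d='^'
  0
[in] almanac dayname
  Thursday

Answer: Thursday


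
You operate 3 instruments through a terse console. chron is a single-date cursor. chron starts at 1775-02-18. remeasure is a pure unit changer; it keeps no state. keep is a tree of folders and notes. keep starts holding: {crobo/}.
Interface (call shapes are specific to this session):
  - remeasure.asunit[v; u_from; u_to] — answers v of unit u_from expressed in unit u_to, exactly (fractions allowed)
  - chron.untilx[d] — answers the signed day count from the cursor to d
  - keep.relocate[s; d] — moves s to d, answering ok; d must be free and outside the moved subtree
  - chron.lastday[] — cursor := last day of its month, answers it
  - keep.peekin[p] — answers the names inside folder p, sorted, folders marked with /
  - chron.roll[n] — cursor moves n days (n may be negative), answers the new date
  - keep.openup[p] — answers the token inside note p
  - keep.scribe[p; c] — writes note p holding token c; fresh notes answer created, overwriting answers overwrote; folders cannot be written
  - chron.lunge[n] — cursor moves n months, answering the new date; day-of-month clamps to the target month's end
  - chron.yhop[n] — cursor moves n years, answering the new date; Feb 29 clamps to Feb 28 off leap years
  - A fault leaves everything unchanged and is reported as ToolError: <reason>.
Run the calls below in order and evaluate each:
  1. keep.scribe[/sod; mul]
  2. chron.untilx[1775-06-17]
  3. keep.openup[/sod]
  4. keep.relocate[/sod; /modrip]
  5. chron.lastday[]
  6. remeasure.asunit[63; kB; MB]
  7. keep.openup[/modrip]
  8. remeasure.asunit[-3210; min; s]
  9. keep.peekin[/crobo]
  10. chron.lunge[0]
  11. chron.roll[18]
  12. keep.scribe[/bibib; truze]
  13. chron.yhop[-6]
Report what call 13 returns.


~$ keep.scribe p: /sod c: mul
:: created
~$ chron.untilx d: 1775-06-17
:: 119
~$ keep.openup p: /sod
:: mul
~$ keep.relocate s: /sod d: /modrip
:: ok
~$ chron.lastday
:: 1775-02-28
~$ remeasure.asunit v: 63 u_from: kB u_to: MB
:: 63/1000
~$ keep.openup p: /modrip
:: mul
~$ remeasure.asunit v: -3210 u_from: min u_to: s
:: -192600
~$ keep.peekin p: /crobo
:: []
~$ chron.lunge n: 0
:: 1775-02-28
~$ chron.roll n: 18
:: 1775-03-18
~$ keep.scribe p: /bibib c: truze
:: created
~$ chron.yhop n: -6
:: 1769-03-18

Answer: 1769-03-18


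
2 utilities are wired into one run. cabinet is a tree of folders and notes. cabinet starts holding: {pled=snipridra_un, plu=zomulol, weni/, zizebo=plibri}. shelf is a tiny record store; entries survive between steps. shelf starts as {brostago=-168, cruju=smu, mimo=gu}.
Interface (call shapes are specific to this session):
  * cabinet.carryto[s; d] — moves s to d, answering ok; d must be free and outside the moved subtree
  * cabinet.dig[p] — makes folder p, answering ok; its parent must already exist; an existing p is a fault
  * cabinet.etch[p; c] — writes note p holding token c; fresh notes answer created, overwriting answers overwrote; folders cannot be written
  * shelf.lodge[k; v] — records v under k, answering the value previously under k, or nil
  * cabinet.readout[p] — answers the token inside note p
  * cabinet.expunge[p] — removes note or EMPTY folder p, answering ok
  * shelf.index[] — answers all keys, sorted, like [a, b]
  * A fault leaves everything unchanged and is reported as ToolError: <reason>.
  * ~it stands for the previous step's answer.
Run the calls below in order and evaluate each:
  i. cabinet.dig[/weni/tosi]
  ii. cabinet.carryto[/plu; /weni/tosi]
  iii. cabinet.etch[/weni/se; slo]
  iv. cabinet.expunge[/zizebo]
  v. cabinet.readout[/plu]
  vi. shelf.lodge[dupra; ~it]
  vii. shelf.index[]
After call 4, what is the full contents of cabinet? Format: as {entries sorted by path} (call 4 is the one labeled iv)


Act: cabinet.dig[p=/weni/tosi]
Obs: ok
Act: cabinet.carryto[s=/plu; d=/weni/tosi]
Obs: ToolError: exists
Act: cabinet.etch[p=/weni/se; c=slo]
Obs: created
Act: cabinet.expunge[p=/zizebo]
Obs: ok
Act: cabinet.readout[p=/plu]
Obs: zomulol
Act: shelf.lodge[k=dupra; v=~it]
Obs: nil
Act: shelf.index[]
Obs: [brostago, cruju, dupra, mimo]

Answer: {pled=snipridra_un, plu=zomulol, weni/, weni/se=slo, weni/tosi/}


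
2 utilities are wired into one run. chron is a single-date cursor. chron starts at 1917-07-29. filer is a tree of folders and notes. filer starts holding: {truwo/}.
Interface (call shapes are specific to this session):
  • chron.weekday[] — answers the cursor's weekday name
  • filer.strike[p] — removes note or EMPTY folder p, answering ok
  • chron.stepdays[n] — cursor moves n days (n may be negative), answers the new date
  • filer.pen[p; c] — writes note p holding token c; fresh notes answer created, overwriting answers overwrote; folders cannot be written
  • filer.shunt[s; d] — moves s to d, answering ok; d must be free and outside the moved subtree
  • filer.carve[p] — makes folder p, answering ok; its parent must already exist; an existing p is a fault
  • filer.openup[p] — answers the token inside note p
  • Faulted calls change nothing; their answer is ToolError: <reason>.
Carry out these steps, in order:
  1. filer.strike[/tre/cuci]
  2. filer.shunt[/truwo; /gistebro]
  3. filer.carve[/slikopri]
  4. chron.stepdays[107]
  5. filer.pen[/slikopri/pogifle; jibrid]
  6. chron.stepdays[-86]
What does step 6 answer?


[in] strike p=/tre/cuci
  ToolError: not found
[in] shunt s=/truwo d=/gistebro
  ok
[in] carve p=/slikopri
  ok
[in] stepdays n=107
  1917-11-13
[in] pen p=/slikopri/pogifle c=jibrid
  created
[in] stepdays n=-86
  1917-08-19

Answer: 1917-08-19


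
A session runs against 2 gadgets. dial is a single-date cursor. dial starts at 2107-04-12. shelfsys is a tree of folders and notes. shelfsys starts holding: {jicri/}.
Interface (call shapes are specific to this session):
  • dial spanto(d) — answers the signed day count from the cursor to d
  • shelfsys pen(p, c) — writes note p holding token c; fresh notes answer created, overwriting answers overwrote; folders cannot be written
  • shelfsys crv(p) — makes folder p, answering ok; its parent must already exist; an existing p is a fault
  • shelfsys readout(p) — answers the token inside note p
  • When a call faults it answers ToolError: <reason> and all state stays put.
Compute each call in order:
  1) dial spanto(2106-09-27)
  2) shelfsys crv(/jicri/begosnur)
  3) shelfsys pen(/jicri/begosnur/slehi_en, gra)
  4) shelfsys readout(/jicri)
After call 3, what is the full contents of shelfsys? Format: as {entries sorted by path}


>>> dial spanto 2106-09-27
[out] -197
>>> shelfsys crv /jicri/begosnur
[out] ok
>>> shelfsys pen /jicri/begosnur/slehi_en gra
[out] created
>>> shelfsys readout /jicri
[out] ToolError: is a directory

Answer: {jicri/, jicri/begosnur/, jicri/begosnur/slehi_en=gra}


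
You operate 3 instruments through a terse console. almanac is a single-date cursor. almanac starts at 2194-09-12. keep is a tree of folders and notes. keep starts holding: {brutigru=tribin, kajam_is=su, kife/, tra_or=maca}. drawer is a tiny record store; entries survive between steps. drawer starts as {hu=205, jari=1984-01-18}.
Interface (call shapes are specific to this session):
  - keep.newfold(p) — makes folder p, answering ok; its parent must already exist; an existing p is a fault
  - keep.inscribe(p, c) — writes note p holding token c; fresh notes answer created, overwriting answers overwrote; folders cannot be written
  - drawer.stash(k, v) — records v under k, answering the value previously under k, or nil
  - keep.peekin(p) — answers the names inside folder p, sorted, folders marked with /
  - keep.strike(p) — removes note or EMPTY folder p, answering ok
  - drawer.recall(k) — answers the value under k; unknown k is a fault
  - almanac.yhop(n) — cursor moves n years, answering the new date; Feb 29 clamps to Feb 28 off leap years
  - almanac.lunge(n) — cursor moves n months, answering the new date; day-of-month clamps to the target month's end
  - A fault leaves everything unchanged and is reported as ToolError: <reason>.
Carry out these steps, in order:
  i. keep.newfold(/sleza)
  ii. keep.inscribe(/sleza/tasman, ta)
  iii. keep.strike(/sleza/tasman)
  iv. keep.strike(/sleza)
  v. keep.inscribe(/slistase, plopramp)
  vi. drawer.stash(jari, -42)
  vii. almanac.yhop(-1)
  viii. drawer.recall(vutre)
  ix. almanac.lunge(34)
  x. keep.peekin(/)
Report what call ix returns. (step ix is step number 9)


Answer: 2196-07-12

Derivation:
>> keep.newfold(p='/sleza')
<< ok
>> keep.inscribe(p='/sleza/tasman', c='ta')
<< created
>> keep.strike(p='/sleza/tasman')
<< ok
>> keep.strike(p='/sleza')
<< ok
>> keep.inscribe(p='/slistase', c='plopramp')
<< created
>> drawer.stash(k='jari', v='-42')
<< 1984-01-18
>> almanac.yhop(n='-1')
<< 2193-09-12
>> drawer.recall(k='vutre')
<< ToolError: no such key vutre
>> almanac.lunge(n='34')
<< 2196-07-12
>> keep.peekin(p='/')
<< [brutigru, kajam_is, kife/, slistase, tra_or]


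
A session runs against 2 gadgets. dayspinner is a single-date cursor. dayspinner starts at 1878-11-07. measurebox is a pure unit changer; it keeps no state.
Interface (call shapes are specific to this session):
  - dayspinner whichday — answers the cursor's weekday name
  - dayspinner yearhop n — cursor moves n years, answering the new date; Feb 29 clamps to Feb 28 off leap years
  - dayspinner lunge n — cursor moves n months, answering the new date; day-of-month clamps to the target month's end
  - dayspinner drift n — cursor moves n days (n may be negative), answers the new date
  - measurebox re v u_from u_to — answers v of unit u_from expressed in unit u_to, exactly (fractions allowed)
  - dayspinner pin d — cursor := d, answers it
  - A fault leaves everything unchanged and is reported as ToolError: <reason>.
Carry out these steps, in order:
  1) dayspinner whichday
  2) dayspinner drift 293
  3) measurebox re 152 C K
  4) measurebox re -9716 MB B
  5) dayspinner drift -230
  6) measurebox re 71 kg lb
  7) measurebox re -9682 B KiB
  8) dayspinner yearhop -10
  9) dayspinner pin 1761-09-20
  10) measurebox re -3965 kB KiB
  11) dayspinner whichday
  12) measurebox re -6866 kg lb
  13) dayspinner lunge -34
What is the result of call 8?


Answer: 1869-01-09

Derivation:
CALL dayspinner whichday[]
RET  Thursday
CALL dayspinner drift[n='293']
RET  1879-08-27
CALL measurebox re[v='152'; u_from='C'; u_to='K']
RET  8503/20
CALL measurebox re[v='-9716'; u_from='MB'; u_to='B']
RET  -9716000000
CALL dayspinner drift[n='-230']
RET  1879-01-09
CALL measurebox re[v='71'; u_from='kg'; u_to='lb']
RET  7100000000/45359237
CALL measurebox re[v='-9682'; u_from='B'; u_to='KiB']
RET  -4841/512
CALL dayspinner yearhop[n='-10']
RET  1869-01-09
CALL dayspinner pin[d='1761-09-20']
RET  1761-09-20
CALL measurebox re[v='-3965'; u_from='kB'; u_to='KiB']
RET  -495625/128
CALL dayspinner whichday[]
RET  Sunday
CALL measurebox re[v='-6866'; u_from='kg'; u_to='lb']
RET  -686600000000/45359237
CALL dayspinner lunge[n='-34']
RET  1758-11-20


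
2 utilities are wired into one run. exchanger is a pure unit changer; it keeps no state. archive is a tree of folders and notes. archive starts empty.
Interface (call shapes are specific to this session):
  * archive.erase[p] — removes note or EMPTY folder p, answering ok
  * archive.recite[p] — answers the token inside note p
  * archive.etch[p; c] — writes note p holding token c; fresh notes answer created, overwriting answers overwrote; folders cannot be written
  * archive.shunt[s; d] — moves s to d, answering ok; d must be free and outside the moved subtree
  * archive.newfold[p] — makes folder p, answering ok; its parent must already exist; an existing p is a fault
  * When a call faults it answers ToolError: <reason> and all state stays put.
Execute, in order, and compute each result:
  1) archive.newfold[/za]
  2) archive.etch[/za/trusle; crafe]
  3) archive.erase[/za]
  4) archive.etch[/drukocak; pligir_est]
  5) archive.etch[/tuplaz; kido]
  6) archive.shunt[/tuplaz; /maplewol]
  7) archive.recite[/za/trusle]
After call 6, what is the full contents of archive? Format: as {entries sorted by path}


I invoke archive.newfold using p→/za, and see ok.
I use archive.etch using p→/za/trusle, c→crafe: created.
Invoking archive.erase using p→/za, yielding ToolError: not empty.
I try archive.etch using p→/drukocak, c→pligir_est, and get created.
Calling archive.etch using p→/tuplaz, c→kido, yielding created.
Invoking archive.shunt using s→/tuplaz, d→/maplewol: ok.
Next I call archive.recite using p→/za/trusle, yielding crafe.

Answer: {drukocak=pligir_est, maplewol=kido, za/, za/trusle=crafe}


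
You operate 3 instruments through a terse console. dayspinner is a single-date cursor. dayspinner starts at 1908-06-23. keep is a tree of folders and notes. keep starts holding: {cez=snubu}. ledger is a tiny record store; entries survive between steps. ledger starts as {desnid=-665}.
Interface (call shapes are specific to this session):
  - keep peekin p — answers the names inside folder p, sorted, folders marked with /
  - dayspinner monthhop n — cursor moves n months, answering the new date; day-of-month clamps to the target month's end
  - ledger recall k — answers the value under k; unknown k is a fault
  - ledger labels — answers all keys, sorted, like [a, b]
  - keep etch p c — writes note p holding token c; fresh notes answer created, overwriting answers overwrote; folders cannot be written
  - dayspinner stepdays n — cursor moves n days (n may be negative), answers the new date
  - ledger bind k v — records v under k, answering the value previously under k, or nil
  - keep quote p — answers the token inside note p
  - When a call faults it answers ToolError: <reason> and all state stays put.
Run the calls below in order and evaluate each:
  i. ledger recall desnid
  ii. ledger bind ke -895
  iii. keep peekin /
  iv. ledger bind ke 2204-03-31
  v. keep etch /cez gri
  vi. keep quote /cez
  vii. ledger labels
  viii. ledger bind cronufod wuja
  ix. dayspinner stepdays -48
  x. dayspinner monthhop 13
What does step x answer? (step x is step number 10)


·→ ledger recall(k: desnid)
·← -665
·→ ledger bind(k: ke, v: -895)
·← nil
·→ keep peekin(p: /)
·← [cez]
·→ ledger bind(k: ke, v: 2204-03-31)
·← -895
·→ keep etch(p: /cez, c: gri)
·← overwrote
·→ keep quote(p: /cez)
·← gri
·→ ledger labels()
·← [desnid, ke]
·→ ledger bind(k: cronufod, v: wuja)
·← nil
·→ dayspinner stepdays(n: -48)
·← 1908-05-06
·→ dayspinner monthhop(n: 13)
·← 1909-06-06

Answer: 1909-06-06


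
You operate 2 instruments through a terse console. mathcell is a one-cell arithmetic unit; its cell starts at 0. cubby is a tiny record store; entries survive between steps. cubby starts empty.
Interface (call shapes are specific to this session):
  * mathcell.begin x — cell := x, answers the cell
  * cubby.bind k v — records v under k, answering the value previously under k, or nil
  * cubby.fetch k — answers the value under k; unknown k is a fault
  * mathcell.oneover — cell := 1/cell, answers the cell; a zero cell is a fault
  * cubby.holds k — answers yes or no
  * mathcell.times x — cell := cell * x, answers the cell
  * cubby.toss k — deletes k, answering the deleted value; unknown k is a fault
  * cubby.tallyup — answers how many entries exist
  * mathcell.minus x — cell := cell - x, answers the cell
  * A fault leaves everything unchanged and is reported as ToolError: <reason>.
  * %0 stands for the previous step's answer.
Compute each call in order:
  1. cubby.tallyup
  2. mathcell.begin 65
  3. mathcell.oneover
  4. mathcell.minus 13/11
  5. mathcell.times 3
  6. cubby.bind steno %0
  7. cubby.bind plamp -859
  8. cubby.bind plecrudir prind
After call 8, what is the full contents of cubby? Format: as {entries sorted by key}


Answer: {plamp=-859, plecrudir=prind, steno=-2502/715}

Derivation:
% tallyup() ~> 0
% begin(65) ~> 65
% oneover() ~> 1/65
% minus(13/11) ~> -834/715
% times(3) ~> -2502/715
% bind(steno, %0) ~> nil
% bind(plamp, -859) ~> nil
% bind(plecrudir, prind) ~> nil


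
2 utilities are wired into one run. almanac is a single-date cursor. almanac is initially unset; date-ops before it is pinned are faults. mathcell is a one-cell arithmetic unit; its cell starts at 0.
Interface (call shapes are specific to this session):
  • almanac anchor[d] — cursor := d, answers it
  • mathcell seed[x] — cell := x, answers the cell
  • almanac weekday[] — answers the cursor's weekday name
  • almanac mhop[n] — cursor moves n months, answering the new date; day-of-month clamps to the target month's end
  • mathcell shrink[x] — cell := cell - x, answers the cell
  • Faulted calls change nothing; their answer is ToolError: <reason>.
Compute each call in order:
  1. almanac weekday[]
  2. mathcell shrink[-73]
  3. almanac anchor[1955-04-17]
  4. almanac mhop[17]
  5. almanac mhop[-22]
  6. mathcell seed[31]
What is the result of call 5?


% almanac weekday
= ToolError: no date set
% mathcell shrink -73
= 73
% almanac anchor 1955-04-17
= 1955-04-17
% almanac mhop 17
= 1956-09-17
% almanac mhop -22
= 1954-11-17
% mathcell seed 31
= 31

Answer: 1954-11-17


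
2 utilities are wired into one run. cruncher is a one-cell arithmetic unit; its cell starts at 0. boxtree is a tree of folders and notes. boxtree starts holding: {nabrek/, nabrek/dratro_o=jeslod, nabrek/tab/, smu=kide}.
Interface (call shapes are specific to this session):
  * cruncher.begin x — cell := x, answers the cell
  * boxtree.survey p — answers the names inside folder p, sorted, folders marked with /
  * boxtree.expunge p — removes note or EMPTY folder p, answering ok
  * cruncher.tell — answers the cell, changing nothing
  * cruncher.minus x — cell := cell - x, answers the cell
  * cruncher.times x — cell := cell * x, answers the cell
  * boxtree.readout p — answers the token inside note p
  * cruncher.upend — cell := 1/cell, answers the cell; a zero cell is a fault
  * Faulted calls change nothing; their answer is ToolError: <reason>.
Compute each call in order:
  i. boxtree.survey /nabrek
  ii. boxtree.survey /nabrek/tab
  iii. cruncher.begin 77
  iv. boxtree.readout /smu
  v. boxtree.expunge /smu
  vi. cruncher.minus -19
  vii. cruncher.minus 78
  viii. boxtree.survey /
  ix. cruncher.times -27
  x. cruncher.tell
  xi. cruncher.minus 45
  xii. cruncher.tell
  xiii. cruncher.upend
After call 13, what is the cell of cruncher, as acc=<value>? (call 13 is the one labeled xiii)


·→ boxtree.survey(p→/nabrek)
·← [dratro_o, tab/]
·→ boxtree.survey(p→/nabrek/tab)
·← []
·→ cruncher.begin(x→77)
·← 77
·→ boxtree.readout(p→/smu)
·← kide
·→ boxtree.expunge(p→/smu)
·← ok
·→ cruncher.minus(x→-19)
·← 96
·→ cruncher.minus(x→78)
·← 18
·→ boxtree.survey(p→/)
·← [nabrek/]
·→ cruncher.times(x→-27)
·← -486
·→ cruncher.tell()
·← -486
·→ cruncher.minus(x→45)
·← -531
·→ cruncher.tell()
·← -531
·→ cruncher.upend()
·← -1/531

Answer: acc=-1/531


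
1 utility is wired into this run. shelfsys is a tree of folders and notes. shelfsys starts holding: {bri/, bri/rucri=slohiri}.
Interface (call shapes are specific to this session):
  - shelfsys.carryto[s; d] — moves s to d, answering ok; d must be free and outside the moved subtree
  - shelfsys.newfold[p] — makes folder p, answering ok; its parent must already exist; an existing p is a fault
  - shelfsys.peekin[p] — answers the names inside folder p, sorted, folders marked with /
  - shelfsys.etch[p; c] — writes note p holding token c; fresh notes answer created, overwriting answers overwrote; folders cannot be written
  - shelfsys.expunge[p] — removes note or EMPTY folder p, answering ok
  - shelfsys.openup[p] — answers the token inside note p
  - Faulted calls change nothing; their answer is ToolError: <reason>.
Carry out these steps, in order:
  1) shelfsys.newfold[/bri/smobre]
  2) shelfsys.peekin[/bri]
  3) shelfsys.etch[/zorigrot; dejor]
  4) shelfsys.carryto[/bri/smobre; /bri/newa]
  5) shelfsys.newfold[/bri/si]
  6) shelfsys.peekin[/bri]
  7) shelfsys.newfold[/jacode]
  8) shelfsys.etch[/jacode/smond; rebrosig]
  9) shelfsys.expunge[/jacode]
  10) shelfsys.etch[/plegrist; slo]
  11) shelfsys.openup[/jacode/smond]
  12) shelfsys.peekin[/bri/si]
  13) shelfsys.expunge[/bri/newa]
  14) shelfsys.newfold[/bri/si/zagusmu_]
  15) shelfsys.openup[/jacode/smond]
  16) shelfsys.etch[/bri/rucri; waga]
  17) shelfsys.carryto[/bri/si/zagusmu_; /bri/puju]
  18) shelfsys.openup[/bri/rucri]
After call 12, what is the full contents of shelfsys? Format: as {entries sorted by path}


Answer: {bri/, bri/newa/, bri/rucri=slohiri, bri/si/, jacode/, jacode/smond=rebrosig, plegrist=slo, zorigrot=dejor}

Derivation:
Step: shelfsys.newfold[p→/bri/smobre]
Result: ok
Step: shelfsys.peekin[p→/bri]
Result: [rucri, smobre/]
Step: shelfsys.etch[p→/zorigrot; c→dejor]
Result: created
Step: shelfsys.carryto[s→/bri/smobre; d→/bri/newa]
Result: ok
Step: shelfsys.newfold[p→/bri/si]
Result: ok
Step: shelfsys.peekin[p→/bri]
Result: [newa/, rucri, si/]
Step: shelfsys.newfold[p→/jacode]
Result: ok
Step: shelfsys.etch[p→/jacode/smond; c→rebrosig]
Result: created
Step: shelfsys.expunge[p→/jacode]
Result: ToolError: not empty
Step: shelfsys.etch[p→/plegrist; c→slo]
Result: created
Step: shelfsys.openup[p→/jacode/smond]
Result: rebrosig
Step: shelfsys.peekin[p→/bri/si]
Result: []
Step: shelfsys.expunge[p→/bri/newa]
Result: ok
Step: shelfsys.newfold[p→/bri/si/zagusmu_]
Result: ok
Step: shelfsys.openup[p→/jacode/smond]
Result: rebrosig
Step: shelfsys.etch[p→/bri/rucri; c→waga]
Result: overwrote
Step: shelfsys.carryto[s→/bri/si/zagusmu_; d→/bri/puju]
Result: ok
Step: shelfsys.openup[p→/bri/rucri]
Result: waga


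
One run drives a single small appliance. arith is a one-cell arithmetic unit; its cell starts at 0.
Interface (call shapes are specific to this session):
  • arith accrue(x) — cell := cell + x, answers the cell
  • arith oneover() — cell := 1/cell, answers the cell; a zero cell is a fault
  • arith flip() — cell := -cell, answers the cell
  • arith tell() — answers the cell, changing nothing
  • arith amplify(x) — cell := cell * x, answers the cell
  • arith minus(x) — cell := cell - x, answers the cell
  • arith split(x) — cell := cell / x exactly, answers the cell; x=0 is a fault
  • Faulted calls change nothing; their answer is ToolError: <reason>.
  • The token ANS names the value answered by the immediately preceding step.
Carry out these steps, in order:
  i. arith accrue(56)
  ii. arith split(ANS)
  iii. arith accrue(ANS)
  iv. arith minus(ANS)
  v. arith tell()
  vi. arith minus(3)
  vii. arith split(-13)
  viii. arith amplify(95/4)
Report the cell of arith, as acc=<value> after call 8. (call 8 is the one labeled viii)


Answer: acc=285/52

Derivation:
~$ arith accrue 56
  56
~$ arith split ANS
  1
~$ arith accrue ANS
  2
~$ arith minus ANS
  0
~$ arith tell
  0
~$ arith minus 3
  -3
~$ arith split -13
  3/13
~$ arith amplify 95/4
  285/52


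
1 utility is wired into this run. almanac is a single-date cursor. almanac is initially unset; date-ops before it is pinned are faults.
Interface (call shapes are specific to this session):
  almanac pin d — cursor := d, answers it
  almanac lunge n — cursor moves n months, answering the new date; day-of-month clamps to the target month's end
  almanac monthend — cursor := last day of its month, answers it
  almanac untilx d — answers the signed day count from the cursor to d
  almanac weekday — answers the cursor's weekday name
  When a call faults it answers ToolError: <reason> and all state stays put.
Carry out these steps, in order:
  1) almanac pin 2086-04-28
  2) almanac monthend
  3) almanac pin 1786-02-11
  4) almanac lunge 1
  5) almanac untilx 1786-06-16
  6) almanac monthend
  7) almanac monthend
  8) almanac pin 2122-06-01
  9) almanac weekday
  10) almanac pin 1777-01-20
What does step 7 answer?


CALL almanac pin[d='2086-04-28']
RET  2086-04-28
CALL almanac monthend[]
RET  2086-04-30
CALL almanac pin[d='1786-02-11']
RET  1786-02-11
CALL almanac lunge[n='1']
RET  1786-03-11
CALL almanac untilx[d='1786-06-16']
RET  97
CALL almanac monthend[]
RET  1786-03-31
CALL almanac monthend[]
RET  1786-03-31
CALL almanac pin[d='2122-06-01']
RET  2122-06-01
CALL almanac weekday[]
RET  Monday
CALL almanac pin[d='1777-01-20']
RET  1777-01-20

Answer: 1786-03-31


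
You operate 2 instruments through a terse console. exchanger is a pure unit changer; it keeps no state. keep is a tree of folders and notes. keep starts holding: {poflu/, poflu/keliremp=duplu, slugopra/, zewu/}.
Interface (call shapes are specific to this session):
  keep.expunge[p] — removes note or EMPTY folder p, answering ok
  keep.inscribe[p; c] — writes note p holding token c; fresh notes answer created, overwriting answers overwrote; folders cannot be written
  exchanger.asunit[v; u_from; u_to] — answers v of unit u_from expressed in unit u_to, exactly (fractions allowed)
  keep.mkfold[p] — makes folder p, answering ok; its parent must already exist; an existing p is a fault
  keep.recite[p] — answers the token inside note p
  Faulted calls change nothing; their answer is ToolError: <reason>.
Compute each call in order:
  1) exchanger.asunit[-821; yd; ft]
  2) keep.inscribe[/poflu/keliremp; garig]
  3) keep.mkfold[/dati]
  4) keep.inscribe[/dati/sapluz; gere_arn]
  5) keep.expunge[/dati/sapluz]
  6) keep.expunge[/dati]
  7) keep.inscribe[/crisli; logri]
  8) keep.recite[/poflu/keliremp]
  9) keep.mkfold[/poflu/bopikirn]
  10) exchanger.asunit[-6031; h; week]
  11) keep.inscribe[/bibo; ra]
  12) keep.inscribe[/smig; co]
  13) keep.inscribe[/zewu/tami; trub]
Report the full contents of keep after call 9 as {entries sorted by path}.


Answer: {crisli=logri, poflu/, poflu/bopikirn/, poflu/keliremp=garig, slugopra/, zewu/}

Derivation:
$ asunit v: -821 u_from: yd u_to: ft
  -2463
$ inscribe p: /poflu/keliremp c: garig
  overwrote
$ mkfold p: /dati
  ok
$ inscribe p: /dati/sapluz c: gere_arn
  created
$ expunge p: /dati/sapluz
  ok
$ expunge p: /dati
  ok
$ inscribe p: /crisli c: logri
  created
$ recite p: /poflu/keliremp
  garig
$ mkfold p: /poflu/bopikirn
  ok
$ asunit v: -6031 u_from: h u_to: week
  -6031/168
$ inscribe p: /bibo c: ra
  created
$ inscribe p: /smig c: co
  created
$ inscribe p: /zewu/tami c: trub
  created


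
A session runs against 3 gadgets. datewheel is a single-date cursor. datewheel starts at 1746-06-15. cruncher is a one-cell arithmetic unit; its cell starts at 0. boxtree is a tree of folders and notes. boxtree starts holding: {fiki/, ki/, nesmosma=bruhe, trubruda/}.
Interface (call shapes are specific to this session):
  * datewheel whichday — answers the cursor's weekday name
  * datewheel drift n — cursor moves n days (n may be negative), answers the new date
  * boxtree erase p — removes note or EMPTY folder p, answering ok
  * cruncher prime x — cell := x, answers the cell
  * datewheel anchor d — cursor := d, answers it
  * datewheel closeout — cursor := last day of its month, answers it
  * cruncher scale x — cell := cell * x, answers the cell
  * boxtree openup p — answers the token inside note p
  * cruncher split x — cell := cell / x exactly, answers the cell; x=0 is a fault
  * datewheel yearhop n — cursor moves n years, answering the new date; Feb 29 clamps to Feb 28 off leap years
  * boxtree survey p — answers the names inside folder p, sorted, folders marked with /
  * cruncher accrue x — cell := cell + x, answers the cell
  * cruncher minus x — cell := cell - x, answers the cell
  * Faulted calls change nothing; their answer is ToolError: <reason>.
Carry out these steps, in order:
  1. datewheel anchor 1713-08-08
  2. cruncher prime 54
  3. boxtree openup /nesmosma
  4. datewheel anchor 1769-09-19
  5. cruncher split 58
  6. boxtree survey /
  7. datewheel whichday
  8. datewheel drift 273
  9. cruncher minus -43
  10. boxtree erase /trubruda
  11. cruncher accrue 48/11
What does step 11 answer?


Answer: 15406/319

Derivation:
CALL datewheel anchor[d=1713-08-08]
RET  1713-08-08
CALL cruncher prime[x=54]
RET  54
CALL boxtree openup[p=/nesmosma]
RET  bruhe
CALL datewheel anchor[d=1769-09-19]
RET  1769-09-19
CALL cruncher split[x=58]
RET  27/29
CALL boxtree survey[p=/]
RET  [fiki/, ki/, nesmosma, trubruda/]
CALL datewheel whichday[]
RET  Tuesday
CALL datewheel drift[n=273]
RET  1770-06-19
CALL cruncher minus[x=-43]
RET  1274/29
CALL boxtree erase[p=/trubruda]
RET  ok
CALL cruncher accrue[x=48/11]
RET  15406/319


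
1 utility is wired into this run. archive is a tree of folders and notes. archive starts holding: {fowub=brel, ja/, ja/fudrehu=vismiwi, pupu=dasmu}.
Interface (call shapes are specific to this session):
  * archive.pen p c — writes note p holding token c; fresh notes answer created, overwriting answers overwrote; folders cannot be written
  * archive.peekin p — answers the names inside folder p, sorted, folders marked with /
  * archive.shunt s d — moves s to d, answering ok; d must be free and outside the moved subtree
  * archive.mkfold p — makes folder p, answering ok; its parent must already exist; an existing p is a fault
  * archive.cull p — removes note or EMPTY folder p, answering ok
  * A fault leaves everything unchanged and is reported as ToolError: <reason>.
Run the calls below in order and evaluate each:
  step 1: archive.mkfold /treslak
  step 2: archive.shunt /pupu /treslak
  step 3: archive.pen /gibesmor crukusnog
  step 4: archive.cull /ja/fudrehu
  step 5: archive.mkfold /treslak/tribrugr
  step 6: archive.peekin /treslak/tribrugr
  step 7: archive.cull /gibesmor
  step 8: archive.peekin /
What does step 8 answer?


Answer: [fowub, ja/, pupu, treslak/]

Derivation:
> archive.mkfold /treslak
[out] ok
> archive.shunt /pupu /treslak
[out] ToolError: exists
> archive.pen /gibesmor crukusnog
[out] created
> archive.cull /ja/fudrehu
[out] ok
> archive.mkfold /treslak/tribrugr
[out] ok
> archive.peekin /treslak/tribrugr
[out] []
> archive.cull /gibesmor
[out] ok
> archive.peekin /
[out] [fowub, ja/, pupu, treslak/]


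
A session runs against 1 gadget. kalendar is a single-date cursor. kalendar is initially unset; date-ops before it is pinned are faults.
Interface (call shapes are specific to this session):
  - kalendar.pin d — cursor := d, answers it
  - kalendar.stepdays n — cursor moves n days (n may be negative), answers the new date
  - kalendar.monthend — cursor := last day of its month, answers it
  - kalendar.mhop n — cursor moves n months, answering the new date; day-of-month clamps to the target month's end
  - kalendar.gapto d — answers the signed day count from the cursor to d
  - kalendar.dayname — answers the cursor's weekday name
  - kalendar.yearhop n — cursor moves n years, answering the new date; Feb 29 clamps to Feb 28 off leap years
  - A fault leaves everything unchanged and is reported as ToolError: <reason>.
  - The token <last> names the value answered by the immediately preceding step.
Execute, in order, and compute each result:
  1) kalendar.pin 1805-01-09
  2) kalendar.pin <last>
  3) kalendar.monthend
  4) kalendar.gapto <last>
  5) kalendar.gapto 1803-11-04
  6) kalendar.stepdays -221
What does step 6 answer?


Answer: 1804-06-24

Derivation:
Act: pin[d→1805-01-09]
Obs: 1805-01-09
Act: pin[d→<last>]
Obs: 1805-01-09
Act: monthend[]
Obs: 1805-01-31
Act: gapto[d→<last>]
Obs: 0
Act: gapto[d→1803-11-04]
Obs: -454
Act: stepdays[n→-221]
Obs: 1804-06-24


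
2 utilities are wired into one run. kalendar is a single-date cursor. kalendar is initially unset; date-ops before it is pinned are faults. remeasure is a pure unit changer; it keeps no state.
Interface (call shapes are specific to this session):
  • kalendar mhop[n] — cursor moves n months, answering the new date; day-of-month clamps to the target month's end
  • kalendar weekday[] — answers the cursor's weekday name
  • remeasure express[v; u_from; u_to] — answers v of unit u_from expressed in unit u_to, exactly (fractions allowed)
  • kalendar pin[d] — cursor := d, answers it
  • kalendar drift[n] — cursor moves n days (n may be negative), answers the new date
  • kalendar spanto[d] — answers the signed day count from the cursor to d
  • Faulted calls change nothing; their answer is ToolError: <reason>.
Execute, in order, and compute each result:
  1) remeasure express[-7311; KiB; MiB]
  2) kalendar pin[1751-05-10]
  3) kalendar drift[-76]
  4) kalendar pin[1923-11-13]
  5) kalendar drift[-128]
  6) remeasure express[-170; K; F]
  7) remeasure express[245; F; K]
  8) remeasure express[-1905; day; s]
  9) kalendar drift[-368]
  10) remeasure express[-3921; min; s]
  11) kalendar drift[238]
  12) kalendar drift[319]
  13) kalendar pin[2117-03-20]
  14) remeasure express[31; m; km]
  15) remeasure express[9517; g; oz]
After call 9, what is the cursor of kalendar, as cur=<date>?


>> remeasure express(-7311, KiB, MiB)
<< -7311/1024
>> kalendar pin(1751-05-10)
<< 1751-05-10
>> kalendar drift(-76)
<< 1751-02-23
>> kalendar pin(1923-11-13)
<< 1923-11-13
>> kalendar drift(-128)
<< 1923-07-08
>> remeasure express(-170, K, F)
<< -76567/100
>> remeasure express(245, F, K)
<< 23489/60
>> remeasure express(-1905, day, s)
<< -164592000
>> kalendar drift(-368)
<< 1922-07-05
>> remeasure express(-3921, min, s)
<< -235260
>> kalendar drift(238)
<< 1923-02-28
>> kalendar drift(319)
<< 1924-01-13
>> kalendar pin(2117-03-20)
<< 2117-03-20
>> remeasure express(31, m, km)
<< 31/1000
>> remeasure express(9517, g, oz)
<< 15227200000/45359237

Answer: cur=1922-07-05


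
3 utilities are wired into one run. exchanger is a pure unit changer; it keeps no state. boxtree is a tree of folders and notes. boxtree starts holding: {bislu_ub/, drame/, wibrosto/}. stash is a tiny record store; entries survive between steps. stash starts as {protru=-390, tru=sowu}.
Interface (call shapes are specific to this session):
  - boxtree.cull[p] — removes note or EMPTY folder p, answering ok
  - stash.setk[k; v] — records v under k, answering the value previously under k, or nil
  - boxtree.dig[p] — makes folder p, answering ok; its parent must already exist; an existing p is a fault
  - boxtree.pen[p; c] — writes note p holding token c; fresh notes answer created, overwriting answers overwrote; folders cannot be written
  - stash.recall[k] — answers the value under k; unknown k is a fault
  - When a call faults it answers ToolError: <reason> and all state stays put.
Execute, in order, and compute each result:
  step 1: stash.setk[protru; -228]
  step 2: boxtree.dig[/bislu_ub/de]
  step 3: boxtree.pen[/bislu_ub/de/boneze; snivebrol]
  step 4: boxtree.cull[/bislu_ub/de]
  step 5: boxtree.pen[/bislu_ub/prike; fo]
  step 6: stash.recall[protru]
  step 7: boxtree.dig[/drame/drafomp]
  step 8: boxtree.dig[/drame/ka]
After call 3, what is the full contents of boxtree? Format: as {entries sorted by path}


Answer: {bislu_ub/, bislu_ub/de/, bislu_ub/de/boneze=snivebrol, drame/, wibrosto/}

Derivation:
Then stash.setk using k='protru', v='-228': -390.
I try boxtree.dig using p='/bislu_ub/de', and get ok.
Then boxtree.pen using p='/bislu_ub/de/boneze', c='snivebrol', — result: created.
Next I call boxtree.cull using p='/bislu_ub/de', which returns ToolError: not empty.
I try boxtree.pen using p='/bislu_ub/prike', c='fo', and see created.
Calling stash.recall using k='protru', and see -228.
Now I run boxtree.dig using p='/drame/drafomp', which returns ok.
I run boxtree.dig using p='/drame/ka', — result: ok.


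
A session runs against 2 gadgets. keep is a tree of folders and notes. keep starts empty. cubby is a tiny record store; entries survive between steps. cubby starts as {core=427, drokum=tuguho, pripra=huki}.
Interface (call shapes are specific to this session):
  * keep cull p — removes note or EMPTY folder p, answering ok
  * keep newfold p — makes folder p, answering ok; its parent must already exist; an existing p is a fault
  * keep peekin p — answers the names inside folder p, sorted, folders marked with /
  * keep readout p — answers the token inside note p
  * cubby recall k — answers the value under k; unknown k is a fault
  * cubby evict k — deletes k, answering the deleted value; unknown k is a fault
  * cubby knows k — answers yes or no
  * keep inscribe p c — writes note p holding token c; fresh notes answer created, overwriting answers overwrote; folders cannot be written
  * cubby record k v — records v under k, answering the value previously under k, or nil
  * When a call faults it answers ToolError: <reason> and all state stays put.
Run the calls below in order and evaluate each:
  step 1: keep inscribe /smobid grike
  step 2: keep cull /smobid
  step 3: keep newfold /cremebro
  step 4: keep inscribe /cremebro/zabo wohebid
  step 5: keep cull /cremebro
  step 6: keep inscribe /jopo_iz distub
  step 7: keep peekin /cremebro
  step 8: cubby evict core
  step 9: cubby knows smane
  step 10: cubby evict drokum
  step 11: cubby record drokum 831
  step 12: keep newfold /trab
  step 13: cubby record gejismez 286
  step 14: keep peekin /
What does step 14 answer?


I use keep inscribe on /smobid, grike, yielding created.
Invoking keep cull on /smobid, and get ok.
Calling keep newfold on /cremebro, which returns ok.
I run keep inscribe on /cremebro/zabo, wohebid: created.
I try keep cull on /cremebro: ToolError: not empty.
Next I call keep inscribe on /jopo_iz, distub, giving created.
Then keep peekin on /cremebro: [zabo].
I use cubby evict on core: 427.
I use cubby knows on smane, and observe no.
Using cubby evict on drokum, giving tuguho.
I run cubby record on drokum, 831: nil.
I run keep newfold on /trab, giving ok.
I invoke cubby record on gejismez, 286, → nil.
Calling keep peekin on /, giving [cremebro/, jopo_iz, trab/].

Answer: [cremebro/, jopo_iz, trab/]
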